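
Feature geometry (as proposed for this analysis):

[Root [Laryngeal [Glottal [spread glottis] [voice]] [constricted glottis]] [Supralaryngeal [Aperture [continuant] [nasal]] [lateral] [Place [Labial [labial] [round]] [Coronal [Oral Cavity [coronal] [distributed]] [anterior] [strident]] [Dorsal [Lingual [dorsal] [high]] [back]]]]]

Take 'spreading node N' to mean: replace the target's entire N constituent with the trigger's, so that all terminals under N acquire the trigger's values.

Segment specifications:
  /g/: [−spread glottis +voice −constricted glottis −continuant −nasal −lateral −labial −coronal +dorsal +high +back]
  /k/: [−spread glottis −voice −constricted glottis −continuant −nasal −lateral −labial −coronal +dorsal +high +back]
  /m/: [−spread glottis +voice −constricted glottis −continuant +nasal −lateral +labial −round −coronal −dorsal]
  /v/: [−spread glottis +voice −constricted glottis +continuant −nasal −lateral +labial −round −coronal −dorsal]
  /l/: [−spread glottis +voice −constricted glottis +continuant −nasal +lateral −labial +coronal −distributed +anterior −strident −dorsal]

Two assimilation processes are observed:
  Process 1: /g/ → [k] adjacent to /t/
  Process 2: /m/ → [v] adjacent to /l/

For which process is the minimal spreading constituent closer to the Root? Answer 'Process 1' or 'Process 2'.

In Process 1, [voice] changes, so the minimal spreading node is [voice] at depth 3.
Process 2 alters [nasal], [continuant]; the lowest common ancestor is Aperture (depth 2 from Root).
Depth 2 < depth 3; Process 2 involves the structurally higher constituent Aperture.

Process 2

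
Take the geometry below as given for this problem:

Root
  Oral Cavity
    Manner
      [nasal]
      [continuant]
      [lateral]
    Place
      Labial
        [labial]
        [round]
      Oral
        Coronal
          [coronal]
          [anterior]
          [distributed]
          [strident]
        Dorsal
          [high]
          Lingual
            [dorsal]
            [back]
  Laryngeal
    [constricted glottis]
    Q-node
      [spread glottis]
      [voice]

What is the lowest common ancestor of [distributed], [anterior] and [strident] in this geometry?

Coronal

[distributed]: Root > Oral Cavity > Place > Oral > Coronal > [distributed].
[anterior]: Root > Oral Cavity > Place > Oral > Coronal > [anterior].
[strident]: Root > Oral Cavity > Place > Oral > Coronal > [strident].
The listed terminals split across distinct daughters of Coronal, so Coronal itself is the smallest node containing them all.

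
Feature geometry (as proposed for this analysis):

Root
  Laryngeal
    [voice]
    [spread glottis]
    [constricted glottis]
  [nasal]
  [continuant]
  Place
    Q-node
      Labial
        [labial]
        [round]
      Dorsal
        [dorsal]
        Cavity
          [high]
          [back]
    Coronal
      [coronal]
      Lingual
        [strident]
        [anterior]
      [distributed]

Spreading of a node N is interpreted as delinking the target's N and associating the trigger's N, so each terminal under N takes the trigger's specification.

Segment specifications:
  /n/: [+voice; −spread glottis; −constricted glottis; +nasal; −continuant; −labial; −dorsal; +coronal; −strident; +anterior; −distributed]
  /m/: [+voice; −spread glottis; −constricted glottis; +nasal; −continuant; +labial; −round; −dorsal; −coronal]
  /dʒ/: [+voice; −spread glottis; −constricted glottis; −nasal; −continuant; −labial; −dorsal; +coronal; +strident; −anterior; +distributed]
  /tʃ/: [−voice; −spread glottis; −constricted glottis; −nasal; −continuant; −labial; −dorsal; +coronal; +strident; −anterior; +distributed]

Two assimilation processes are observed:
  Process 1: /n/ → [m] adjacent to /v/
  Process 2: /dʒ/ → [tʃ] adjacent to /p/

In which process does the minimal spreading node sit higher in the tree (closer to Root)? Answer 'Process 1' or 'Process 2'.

Process 1: the features that change are [labial], [round], [coronal], [anterior], [distributed], [strident]; the minimal node is Place (depth 1).
Process 2: the feature that changes is [voice]; the minimal node is [voice] (depth 2).
Depth 1 < depth 2; Process 1 involves the structurally higher constituent Place.

Process 1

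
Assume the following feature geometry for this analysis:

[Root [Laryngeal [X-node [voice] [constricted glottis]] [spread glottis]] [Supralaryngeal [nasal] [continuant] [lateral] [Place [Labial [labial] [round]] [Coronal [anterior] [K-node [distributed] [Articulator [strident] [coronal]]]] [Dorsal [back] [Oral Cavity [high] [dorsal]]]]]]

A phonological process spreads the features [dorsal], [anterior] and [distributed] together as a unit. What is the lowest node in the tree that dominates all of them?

Place

[dorsal] is immediately dominated by Oral Cavity.
[anterior] is immediately dominated by Coronal.
[distributed] is immediately dominated by K-node.
Place is the lowest common ancestor — every listed feature sits under it, and no single subconstituent of Place covers them all.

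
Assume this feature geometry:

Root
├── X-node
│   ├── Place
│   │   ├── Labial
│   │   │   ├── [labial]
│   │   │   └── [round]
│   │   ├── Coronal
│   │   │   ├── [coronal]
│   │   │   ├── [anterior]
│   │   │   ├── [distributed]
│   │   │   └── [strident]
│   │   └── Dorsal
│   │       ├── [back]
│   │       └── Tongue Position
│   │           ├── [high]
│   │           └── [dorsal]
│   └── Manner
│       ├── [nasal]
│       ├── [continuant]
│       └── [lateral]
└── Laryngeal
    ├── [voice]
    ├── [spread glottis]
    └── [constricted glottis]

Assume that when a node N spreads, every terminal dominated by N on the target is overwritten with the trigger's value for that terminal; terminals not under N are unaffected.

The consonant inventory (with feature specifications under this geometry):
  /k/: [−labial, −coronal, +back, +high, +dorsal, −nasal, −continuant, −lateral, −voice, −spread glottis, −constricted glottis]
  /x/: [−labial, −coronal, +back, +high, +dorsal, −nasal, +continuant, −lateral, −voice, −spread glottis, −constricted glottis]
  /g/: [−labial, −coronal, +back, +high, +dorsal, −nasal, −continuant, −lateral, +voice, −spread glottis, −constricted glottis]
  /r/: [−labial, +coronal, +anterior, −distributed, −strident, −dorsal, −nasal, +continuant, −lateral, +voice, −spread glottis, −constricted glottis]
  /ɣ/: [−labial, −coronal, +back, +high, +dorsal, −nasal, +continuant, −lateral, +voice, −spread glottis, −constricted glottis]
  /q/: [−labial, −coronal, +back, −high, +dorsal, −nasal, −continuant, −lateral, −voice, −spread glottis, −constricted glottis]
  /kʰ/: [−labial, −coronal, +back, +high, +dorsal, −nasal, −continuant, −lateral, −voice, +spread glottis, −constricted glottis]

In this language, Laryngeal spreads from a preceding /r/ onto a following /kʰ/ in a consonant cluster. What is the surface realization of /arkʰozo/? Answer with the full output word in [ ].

Laryngeal immediately or transitively dominates [voice], [spread glottis], [constricted glottis].
After delinking /kʰ/'s Laryngeal and linking /r/'s, the affected terminals become [+voice], [−spread glottis], [−constricted glottis]; [labial], [coronal], [back], … (outside Laryngeal) are retained from /kʰ/.
Among the inventory, only /g/ has exactly this specification, giving the surface form [argozo].

[argozo]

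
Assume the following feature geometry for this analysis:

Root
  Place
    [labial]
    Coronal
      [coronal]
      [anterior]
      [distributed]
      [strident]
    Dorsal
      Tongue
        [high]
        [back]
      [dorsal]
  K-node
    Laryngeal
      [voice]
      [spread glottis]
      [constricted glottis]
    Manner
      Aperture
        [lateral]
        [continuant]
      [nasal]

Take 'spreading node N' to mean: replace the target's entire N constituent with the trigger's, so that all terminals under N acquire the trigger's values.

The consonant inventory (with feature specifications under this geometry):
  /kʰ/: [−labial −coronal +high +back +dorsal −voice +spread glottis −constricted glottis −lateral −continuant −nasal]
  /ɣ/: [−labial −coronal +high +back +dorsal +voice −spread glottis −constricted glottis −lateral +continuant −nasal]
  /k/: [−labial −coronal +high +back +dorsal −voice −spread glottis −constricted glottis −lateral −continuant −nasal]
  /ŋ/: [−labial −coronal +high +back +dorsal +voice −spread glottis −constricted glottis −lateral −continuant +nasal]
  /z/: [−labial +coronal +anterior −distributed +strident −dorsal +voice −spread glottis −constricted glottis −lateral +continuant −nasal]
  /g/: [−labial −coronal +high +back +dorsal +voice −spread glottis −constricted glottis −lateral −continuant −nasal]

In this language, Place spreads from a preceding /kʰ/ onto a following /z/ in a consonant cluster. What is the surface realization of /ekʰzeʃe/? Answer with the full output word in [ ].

[ekʰɣeʃe]

Terminals under Place in this geometry: [labial], [coronal], [anterior], [distributed], [strident], [high], [back], [dorsal].
The target acquires /kʰ/'s values for everything under Place — [−labial], [−coronal], [+high], [+back], [+dorsal] — while keeping its own [voice], [spread glottis], [constricted glottis], ….
This feature bundle is that of [ɣ], so /ekʰzeʃe/ surfaces as [ekʰɣeʃe].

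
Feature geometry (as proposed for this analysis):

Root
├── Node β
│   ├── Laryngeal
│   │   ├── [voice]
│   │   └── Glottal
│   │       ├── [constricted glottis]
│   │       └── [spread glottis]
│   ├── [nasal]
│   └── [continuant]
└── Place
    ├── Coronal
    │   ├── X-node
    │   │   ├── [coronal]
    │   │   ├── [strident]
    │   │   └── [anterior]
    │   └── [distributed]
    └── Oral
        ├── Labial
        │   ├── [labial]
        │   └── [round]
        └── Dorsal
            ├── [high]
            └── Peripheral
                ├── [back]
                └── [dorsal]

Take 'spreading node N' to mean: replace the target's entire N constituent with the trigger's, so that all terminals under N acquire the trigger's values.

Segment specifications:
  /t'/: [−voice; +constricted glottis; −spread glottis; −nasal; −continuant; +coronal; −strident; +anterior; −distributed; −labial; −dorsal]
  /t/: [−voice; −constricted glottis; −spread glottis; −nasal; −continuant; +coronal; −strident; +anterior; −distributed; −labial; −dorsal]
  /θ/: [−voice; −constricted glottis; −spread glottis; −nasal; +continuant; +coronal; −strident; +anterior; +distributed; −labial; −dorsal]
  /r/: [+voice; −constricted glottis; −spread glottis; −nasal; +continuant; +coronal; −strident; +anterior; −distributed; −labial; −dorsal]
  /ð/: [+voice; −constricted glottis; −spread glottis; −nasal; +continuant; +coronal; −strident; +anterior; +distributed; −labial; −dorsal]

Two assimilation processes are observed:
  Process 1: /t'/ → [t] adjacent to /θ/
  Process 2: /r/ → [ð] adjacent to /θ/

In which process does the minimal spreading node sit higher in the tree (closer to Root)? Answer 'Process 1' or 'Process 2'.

Process 1 alters [constricted glottis]; the lowest dominating node is [constricted glottis] (depth 4 from Root).
Process 2: the feature that changes is [distributed]; the minimal node is [distributed] (depth 3).
Depth 3 < depth 4; Process 2 involves the structurally higher constituent [distributed].

Process 2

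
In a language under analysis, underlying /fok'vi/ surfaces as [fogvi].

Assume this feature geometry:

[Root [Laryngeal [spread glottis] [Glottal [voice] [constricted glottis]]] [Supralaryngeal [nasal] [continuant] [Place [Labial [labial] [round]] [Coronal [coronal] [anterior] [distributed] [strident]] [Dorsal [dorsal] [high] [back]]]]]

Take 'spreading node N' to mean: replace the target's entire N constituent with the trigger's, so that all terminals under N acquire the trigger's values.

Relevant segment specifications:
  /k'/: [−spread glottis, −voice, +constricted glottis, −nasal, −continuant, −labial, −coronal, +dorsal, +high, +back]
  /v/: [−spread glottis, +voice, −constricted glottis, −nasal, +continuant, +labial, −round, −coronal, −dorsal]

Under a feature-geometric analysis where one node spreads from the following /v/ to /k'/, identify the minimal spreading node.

Glottal

/k'/ and [g] differ in [voice], [constricted glottis]; every other specified feature is identical.
These terminals are all dominated by Glottal, and no proper subconstituent of Glottal covers them all; Glottal is their lowest common ancestor.
Delinking /k'/'s Glottal and associating /v/'s Glottal gives precisely the feature bundle of [g].
Features on which the two segments disagree outside Glottal, such as [dorsal], [labial], are unchanged — nothing dominating them spread, and Glottal is the minimal sufficient constituent.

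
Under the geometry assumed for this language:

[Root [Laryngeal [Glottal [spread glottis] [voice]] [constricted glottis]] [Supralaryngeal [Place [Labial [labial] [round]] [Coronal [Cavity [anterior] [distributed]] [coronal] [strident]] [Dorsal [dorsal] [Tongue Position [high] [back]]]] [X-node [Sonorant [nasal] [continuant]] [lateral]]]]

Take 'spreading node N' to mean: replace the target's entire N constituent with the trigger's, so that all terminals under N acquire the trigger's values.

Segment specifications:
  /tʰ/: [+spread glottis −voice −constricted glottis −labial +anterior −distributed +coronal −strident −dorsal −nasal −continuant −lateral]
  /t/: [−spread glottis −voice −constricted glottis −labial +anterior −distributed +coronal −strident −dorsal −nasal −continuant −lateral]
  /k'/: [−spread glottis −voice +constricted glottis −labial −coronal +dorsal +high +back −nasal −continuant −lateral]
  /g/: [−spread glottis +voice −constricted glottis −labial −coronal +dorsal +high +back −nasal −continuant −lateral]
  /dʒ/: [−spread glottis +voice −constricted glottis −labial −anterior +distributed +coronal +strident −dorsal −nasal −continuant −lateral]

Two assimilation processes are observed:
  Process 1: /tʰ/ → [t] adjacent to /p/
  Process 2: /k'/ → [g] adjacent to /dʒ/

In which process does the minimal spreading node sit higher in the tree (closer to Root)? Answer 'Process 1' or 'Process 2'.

Process 1 alters [spread glottis]; the lowest dominating node is [spread glottis] (depth 3 from Root).
Process 2: the features that change are [voice], [constricted glottis]; the minimal node is Laryngeal (depth 1).
Laryngeal is closer to Root than [spread glottis], so Process 2 spreads the higher node.

Process 2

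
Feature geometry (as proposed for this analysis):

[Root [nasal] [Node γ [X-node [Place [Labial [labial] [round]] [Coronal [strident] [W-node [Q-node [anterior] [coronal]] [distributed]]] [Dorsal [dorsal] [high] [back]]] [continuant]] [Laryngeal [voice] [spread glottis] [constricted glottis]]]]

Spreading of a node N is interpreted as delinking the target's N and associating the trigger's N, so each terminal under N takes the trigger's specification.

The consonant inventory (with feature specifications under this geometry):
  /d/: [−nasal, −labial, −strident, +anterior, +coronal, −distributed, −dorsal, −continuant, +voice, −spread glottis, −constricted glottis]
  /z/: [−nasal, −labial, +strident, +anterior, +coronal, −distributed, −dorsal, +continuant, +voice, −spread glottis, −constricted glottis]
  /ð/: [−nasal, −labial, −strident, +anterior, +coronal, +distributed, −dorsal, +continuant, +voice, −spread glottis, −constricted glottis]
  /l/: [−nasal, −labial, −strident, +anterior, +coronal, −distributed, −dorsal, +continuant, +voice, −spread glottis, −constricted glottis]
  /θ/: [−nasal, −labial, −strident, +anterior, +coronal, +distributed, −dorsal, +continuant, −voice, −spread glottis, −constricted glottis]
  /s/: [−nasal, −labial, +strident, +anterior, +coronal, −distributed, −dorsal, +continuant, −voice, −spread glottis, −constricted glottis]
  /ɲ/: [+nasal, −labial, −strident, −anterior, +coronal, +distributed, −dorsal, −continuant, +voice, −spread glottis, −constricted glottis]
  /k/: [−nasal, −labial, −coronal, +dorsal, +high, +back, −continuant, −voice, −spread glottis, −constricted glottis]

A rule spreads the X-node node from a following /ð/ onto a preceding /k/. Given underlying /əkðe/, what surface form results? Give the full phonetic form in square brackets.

Terminals under X-node in this geometry: [labial], [round], [strident], [anterior], [coronal], [distributed], [dorsal], [high], [back], [continuant].
The target acquires /ð/'s values for everything under X-node — [−labial], [−strident], [+anterior], [+coronal], [+distributed], [−dorsal], [+continuant] — while keeping its own [nasal], [voice], [spread glottis], ….
The resulting bundle matches /θ/ in the inventory; substituting it for /k/ gives [əθðe].

[əθðe]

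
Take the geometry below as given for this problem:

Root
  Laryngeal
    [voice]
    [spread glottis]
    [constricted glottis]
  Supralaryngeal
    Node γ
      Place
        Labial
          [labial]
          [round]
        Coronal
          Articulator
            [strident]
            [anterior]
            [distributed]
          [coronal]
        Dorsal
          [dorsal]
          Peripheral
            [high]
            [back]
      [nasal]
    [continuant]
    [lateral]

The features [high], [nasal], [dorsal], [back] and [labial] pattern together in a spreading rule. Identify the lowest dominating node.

[high] is immediately dominated by Peripheral.
[nasal] is immediately dominated by Node γ.
[dorsal] is immediately dominated by Dorsal.
[back] is immediately dominated by Peripheral.
[labial] is immediately dominated by Labial.
The listed terminals split across distinct daughters of Node γ, so Node γ itself is the smallest node containing them all.

Node γ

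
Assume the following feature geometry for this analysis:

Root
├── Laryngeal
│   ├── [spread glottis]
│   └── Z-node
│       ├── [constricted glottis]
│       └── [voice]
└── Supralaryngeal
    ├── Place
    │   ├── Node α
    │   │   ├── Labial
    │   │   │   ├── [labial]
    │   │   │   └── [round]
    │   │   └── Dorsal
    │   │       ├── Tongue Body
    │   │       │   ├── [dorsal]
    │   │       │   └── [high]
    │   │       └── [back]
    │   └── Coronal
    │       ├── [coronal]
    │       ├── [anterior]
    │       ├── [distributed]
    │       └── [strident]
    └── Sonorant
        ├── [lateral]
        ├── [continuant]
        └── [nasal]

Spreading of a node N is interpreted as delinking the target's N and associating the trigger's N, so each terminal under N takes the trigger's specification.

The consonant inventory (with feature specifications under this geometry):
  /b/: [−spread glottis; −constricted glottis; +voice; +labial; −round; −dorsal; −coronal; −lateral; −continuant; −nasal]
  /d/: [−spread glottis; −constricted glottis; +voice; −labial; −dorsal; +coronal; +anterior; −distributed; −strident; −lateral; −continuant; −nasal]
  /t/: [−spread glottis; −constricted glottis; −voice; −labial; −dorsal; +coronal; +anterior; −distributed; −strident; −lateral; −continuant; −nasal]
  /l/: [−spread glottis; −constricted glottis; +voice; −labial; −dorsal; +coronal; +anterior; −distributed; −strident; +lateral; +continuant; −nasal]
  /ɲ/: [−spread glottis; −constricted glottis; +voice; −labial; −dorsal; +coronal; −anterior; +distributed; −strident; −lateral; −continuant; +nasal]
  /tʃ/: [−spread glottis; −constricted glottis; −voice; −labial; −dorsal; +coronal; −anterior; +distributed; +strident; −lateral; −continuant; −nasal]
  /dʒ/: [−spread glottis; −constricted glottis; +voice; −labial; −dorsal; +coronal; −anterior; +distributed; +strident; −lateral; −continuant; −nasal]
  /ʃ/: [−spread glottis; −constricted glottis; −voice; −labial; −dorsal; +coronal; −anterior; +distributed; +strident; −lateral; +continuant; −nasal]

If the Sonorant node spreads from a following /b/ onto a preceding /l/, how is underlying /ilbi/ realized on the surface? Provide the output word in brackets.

[idbi]

The Sonorant node dominates the terminals [lateral], [continuant], [nasal].
After delinking /l/'s Sonorant and linking /b/'s, the affected terminals become [−lateral], [−continuant], [−nasal]; [spread glottis], [constricted glottis], [voice], … (outside Sonorant) are retained from /l/.
This feature bundle is that of [d], so /ilbi/ surfaces as [idbi].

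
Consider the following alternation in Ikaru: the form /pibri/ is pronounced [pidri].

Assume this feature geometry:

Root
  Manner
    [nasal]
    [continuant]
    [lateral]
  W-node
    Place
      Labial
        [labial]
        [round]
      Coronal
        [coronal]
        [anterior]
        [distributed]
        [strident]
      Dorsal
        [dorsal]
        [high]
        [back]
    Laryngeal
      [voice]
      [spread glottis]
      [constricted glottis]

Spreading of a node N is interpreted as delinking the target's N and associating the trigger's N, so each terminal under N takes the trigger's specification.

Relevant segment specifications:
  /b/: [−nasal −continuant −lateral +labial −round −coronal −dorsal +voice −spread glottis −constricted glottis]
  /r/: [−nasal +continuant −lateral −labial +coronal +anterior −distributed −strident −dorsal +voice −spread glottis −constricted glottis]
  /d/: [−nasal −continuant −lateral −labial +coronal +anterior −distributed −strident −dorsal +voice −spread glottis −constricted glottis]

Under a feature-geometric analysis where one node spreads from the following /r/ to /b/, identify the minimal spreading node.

Place

Feature comparison: [labial], [round], [coronal], [anterior], [distributed], [strident] differ between /b/ and [d]; the remaining terminals match.
In this geometry the lowest node dominating all of them is Place: every daughter of Place dominates only a proper subset, so no lower node suffices.
Spreading Place from /r/ overwrites each of those terminals with /r/'s values, yielding exactly [d].
[continuant] stays as in /b/ although /r/ differs there, so no node dominating it spread; among the remaining candidates Place is the lowest that derives the output.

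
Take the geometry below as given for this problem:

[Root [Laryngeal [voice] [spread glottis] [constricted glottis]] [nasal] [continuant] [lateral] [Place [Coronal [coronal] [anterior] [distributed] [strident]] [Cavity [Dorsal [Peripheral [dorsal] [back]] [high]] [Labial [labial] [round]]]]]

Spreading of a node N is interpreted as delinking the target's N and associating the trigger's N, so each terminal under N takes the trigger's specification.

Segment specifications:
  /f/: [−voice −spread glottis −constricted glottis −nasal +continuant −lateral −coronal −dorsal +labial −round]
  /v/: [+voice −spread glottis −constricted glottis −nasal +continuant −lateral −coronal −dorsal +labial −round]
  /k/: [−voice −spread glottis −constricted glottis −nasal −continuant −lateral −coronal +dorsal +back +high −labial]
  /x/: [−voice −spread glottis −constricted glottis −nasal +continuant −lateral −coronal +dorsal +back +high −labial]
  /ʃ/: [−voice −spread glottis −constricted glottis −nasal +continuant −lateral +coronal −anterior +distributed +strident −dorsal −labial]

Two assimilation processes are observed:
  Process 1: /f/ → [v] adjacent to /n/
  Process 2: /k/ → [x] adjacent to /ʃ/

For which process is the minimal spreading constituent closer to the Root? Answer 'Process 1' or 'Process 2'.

Process 1 alters [voice]; the lowest dominating node is [voice] (depth 2 from Root).
In Process 2, [continuant] changes, so the minimal spreading node is [continuant] at depth 1.
[continuant] is closer to Root than [voice], so Process 2 spreads the higher node.

Process 2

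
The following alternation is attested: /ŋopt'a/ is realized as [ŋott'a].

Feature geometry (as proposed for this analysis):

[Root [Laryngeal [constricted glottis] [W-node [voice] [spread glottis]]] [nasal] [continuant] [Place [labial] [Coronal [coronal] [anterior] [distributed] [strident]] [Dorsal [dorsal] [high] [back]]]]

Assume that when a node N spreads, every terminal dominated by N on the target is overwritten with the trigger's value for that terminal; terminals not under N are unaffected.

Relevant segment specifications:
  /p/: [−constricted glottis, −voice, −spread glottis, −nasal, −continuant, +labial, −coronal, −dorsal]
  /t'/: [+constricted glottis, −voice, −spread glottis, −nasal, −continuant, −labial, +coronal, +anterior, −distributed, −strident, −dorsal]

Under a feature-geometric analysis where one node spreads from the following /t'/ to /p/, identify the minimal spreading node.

The alternation /p/ → [t] changes [labial], [coronal], [anterior], [distributed], [strident] and nothing else.
The smallest constituent containing every changed terminal is Place — each of its daughters lacks at least one of the affected features.
Delinking /p/'s Place and associating /t'/'s Place gives precisely the feature bundle of [t].
[constricted glottis] — on which /t'/ differs from /p/ — is unchanged, so Root cannot have spread; the constituent is no larger than Place.

Place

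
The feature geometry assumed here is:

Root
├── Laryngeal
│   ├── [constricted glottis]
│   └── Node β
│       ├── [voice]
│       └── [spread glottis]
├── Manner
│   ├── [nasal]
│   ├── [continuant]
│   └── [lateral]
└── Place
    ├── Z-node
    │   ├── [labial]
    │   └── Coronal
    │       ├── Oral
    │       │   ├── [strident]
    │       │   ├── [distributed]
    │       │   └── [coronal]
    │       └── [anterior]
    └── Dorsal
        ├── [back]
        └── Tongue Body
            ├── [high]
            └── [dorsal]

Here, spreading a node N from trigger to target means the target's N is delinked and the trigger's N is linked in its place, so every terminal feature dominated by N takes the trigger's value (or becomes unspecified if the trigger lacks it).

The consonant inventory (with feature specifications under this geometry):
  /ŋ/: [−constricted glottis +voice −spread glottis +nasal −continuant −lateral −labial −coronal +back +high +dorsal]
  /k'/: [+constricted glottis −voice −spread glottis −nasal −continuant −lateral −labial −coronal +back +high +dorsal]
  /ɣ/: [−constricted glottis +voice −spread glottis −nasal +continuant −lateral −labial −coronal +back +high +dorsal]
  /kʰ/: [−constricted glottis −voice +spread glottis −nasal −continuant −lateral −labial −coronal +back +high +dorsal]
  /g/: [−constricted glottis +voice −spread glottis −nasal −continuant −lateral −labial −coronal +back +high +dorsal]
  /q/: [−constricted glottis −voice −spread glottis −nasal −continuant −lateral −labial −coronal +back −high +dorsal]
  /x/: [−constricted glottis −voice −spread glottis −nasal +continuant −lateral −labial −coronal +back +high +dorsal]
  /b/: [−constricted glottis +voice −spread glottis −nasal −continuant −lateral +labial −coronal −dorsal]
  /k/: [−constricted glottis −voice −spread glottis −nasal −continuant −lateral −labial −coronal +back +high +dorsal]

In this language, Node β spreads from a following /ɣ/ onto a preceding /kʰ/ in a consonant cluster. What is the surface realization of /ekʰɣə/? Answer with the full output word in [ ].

[egɣə]

Node β immediately or transitively dominates [voice], [spread glottis].
The target acquires /ɣ/'s values for everything under Node β — [+voice], [−spread glottis] — while keeping its own [constricted glottis], [nasal], [continuant], ….
This feature bundle is that of [g], so /ekʰɣə/ surfaces as [egɣə].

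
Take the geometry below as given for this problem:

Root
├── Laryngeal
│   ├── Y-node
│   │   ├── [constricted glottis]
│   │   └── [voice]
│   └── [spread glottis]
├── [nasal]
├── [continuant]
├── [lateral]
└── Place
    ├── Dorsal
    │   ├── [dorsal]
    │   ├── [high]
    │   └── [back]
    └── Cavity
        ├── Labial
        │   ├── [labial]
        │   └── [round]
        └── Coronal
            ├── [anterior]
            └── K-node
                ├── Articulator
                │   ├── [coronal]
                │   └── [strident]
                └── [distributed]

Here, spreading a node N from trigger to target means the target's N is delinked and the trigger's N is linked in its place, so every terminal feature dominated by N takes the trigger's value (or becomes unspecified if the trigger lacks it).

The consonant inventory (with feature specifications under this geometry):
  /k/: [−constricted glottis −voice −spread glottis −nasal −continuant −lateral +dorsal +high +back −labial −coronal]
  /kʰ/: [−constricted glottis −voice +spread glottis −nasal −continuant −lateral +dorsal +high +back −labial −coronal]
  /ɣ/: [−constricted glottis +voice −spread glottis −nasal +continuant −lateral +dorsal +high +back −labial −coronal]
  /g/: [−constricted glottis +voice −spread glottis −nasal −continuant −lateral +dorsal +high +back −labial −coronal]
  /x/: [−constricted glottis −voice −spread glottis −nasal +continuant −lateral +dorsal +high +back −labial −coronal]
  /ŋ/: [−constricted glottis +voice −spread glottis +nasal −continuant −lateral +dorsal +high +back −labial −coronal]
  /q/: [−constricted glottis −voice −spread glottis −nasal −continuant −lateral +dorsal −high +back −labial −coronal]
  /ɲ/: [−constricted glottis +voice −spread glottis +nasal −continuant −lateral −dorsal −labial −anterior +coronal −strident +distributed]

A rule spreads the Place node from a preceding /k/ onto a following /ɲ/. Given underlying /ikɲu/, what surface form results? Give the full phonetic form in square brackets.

Terminals under Place in this geometry: [dorsal], [high], [back], [labial], [round], [anterior], [coronal], [strident], [distributed].
The target acquires /k/'s values for everything under Place — [+dorsal], [+high], [+back], [−labial], [−coronal] — while keeping its own [constricted glottis], [voice], [spread glottis], ….
The resulting bundle matches /ŋ/ in the inventory; substituting it for /ɲ/ gives [ikŋu].

[ikŋu]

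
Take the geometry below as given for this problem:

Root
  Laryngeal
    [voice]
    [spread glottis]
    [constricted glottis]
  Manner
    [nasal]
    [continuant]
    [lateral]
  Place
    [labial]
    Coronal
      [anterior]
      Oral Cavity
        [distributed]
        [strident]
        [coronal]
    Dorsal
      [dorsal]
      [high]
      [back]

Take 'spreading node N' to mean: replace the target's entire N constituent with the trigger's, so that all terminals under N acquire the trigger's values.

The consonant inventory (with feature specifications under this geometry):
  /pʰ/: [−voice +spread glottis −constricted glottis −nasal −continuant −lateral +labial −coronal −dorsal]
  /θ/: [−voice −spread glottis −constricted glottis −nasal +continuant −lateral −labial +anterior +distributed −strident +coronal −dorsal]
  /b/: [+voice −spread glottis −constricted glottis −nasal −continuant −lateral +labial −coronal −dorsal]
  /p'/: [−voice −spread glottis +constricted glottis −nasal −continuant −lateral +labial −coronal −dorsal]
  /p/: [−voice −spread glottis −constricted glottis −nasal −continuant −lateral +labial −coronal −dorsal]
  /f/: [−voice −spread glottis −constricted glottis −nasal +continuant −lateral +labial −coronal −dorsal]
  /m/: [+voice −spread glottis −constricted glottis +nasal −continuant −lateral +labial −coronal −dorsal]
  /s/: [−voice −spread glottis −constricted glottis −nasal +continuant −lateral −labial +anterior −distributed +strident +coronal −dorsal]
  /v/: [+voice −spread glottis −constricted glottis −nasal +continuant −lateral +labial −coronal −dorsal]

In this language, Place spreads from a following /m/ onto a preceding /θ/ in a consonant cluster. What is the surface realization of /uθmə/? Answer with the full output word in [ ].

[ufmə]

The Place node dominates the terminals [labial], [anterior], [distributed], [strident], [coronal], [dorsal], [high], [back].
Spreading Place from /m/ onto /θ/ replaces those values with /m/'s: [+labial], [−coronal], [−dorsal]. Features outside Place ([voice], [spread glottis], [constricted glottis], …) stay as in /θ/.
Among the inventory, only /f/ has exactly this specification, giving the surface form [ufmə].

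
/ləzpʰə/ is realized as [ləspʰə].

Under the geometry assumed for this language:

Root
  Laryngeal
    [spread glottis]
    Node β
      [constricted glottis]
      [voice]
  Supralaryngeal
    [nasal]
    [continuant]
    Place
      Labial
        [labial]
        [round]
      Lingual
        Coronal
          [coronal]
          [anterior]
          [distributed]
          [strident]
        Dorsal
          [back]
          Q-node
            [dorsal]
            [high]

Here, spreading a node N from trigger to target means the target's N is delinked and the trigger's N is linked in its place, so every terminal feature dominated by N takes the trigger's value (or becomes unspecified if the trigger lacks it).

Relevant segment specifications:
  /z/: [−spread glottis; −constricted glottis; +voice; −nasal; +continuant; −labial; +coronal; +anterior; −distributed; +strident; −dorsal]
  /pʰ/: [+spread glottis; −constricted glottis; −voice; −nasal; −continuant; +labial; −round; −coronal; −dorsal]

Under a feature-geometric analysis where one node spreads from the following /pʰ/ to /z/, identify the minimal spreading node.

The alternation /z/ → [s] changes [voice] and nothing else.
With a single altered terminal, the smallest constituent that could spread is that terminal — [voice].
[spread glottis], [labial] stay as in /z/ although /pʰ/ differs there, so no node dominating them spread; among the remaining candidates [voice] is the lowest that derives the output.

[voice]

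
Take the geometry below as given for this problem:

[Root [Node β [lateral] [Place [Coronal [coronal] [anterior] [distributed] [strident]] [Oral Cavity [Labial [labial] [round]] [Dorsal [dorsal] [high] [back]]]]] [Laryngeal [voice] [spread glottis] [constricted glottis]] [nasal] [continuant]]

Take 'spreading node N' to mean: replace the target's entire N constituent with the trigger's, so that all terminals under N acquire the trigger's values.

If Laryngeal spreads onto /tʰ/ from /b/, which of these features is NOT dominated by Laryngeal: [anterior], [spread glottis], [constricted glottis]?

[anterior]

Under this geometry, Laryngeal contains [voice], [spread glottis], [constricted glottis].
Of the listed options, [spread glottis], [constricted glottis] are among these and would be overwritten by spreading Laryngeal.
[anterior] attaches under Coronal, not under Laryngeal, so /tʰ/ retains its own value for [anterior].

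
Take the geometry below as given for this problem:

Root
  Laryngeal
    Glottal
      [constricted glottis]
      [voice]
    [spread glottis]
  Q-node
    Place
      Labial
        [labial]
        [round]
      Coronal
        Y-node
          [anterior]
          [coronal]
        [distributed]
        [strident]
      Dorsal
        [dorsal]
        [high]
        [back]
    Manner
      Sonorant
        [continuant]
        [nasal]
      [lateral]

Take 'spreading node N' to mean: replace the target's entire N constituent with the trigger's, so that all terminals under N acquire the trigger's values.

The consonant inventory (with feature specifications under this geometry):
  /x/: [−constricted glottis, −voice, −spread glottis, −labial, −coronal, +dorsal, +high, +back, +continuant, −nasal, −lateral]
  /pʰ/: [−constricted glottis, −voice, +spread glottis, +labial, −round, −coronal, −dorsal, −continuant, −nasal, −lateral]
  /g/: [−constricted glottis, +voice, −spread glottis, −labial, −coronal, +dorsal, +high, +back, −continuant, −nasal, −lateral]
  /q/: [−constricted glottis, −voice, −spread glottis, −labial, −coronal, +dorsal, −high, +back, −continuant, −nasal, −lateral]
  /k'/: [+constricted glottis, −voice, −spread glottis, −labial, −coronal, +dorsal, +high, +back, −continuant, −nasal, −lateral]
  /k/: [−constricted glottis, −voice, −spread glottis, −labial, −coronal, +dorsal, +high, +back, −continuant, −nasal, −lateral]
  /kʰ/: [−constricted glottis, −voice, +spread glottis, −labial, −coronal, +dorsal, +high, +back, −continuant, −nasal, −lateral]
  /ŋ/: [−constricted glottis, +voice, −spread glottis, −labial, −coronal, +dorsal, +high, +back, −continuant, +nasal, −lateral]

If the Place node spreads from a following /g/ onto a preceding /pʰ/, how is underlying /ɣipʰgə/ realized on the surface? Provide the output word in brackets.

The Place node dominates the terminals [labial], [round], [anterior], [coronal], [distributed], [strident], [dorsal], [high], [back].
Spreading Place from /g/ onto /pʰ/ replaces those values with /g/'s: [−labial], [−coronal], [+dorsal], [+high], [+back]. Features outside Place ([constricted glottis], [voice], [spread glottis], …) stay as in /pʰ/.
This feature bundle is that of [kʰ], so /ɣipʰgə/ surfaces as [ɣikʰgə].

[ɣikʰgə]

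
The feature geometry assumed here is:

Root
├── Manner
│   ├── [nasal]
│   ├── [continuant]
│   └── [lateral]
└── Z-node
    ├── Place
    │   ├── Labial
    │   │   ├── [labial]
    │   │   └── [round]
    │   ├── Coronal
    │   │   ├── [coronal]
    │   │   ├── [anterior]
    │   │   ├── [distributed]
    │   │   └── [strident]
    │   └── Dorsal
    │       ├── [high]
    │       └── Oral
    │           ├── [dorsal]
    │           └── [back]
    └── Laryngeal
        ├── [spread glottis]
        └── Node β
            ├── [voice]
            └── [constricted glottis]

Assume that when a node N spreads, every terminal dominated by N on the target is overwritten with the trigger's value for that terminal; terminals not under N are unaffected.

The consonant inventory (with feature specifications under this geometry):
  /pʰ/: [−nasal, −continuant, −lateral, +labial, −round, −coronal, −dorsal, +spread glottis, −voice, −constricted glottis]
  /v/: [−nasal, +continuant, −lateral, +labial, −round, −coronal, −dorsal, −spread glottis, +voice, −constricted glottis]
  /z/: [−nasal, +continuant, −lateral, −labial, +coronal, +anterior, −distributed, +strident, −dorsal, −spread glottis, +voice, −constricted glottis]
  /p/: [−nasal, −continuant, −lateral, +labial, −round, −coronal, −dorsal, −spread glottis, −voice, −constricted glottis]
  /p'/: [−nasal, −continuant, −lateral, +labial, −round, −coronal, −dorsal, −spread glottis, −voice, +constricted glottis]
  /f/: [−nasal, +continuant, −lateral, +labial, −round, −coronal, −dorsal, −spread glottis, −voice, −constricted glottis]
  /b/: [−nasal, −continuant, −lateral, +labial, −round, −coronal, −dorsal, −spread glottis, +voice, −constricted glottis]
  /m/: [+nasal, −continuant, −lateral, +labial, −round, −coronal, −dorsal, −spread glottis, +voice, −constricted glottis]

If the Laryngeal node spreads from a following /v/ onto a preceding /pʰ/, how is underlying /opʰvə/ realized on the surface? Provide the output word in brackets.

[obvə]

Laryngeal immediately or transitively dominates [spread glottis], [voice], [constricted glottis].
Spreading Laryngeal from /v/ onto /pʰ/ replaces those values with /v/'s: [−spread glottis], [+voice], [−constricted glottis]. Features outside Laryngeal ([nasal], [continuant], [lateral], …) stay as in /pʰ/.
This feature bundle is that of [b], so /opʰvə/ surfaces as [obvə].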